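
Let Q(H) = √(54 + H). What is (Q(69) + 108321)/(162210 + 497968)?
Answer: 108321/660178 + √123/660178 ≈ 0.16410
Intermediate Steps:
(Q(69) + 108321)/(162210 + 497968) = (√(54 + 69) + 108321)/(162210 + 497968) = (√123 + 108321)/660178 = (108321 + √123)*(1/660178) = 108321/660178 + √123/660178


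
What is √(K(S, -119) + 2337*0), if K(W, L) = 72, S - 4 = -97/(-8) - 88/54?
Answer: 6*√2 ≈ 8.4853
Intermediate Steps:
S = 3131/216 (S = 4 + (-97/(-8) - 88/54) = 4 + (-97*(-⅛) - 88*1/54) = 4 + (97/8 - 44/27) = 4 + 2267/216 = 3131/216 ≈ 14.495)
√(K(S, -119) + 2337*0) = √(72 + 2337*0) = √(72 + 0) = √72 = 6*√2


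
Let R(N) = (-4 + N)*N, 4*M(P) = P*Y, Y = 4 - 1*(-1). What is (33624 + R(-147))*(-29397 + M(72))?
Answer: -1635946047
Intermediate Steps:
Y = 5 (Y = 4 + 1 = 5)
M(P) = 5*P/4 (M(P) = (P*5)/4 = (5*P)/4 = 5*P/4)
R(N) = N*(-4 + N)
(33624 + R(-147))*(-29397 + M(72)) = (33624 - 147*(-4 - 147))*(-29397 + (5/4)*72) = (33624 - 147*(-151))*(-29397 + 90) = (33624 + 22197)*(-29307) = 55821*(-29307) = -1635946047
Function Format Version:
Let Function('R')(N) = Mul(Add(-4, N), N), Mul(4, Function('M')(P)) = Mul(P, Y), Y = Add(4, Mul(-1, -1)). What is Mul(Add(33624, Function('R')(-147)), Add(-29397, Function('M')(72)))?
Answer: -1635946047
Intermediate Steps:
Y = 5 (Y = Add(4, 1) = 5)
Function('M')(P) = Mul(Rational(5, 4), P) (Function('M')(P) = Mul(Rational(1, 4), Mul(P, 5)) = Mul(Rational(1, 4), Mul(5, P)) = Mul(Rational(5, 4), P))
Function('R')(N) = Mul(N, Add(-4, N))
Mul(Add(33624, Function('R')(-147)), Add(-29397, Function('M')(72))) = Mul(Add(33624, Mul(-147, Add(-4, -147))), Add(-29397, Mul(Rational(5, 4), 72))) = Mul(Add(33624, Mul(-147, -151)), Add(-29397, 90)) = Mul(Add(33624, 22197), -29307) = Mul(55821, -29307) = -1635946047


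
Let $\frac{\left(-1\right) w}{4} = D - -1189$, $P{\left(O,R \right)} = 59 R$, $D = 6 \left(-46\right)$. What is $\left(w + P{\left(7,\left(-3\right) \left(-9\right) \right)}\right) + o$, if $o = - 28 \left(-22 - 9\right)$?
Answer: $-1191$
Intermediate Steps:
$D = -276$
$o = 868$ ($o = \left(-28\right) \left(-31\right) = 868$)
$w = -3652$ ($w = - 4 \left(-276 - -1189\right) = - 4 \left(-276 + 1189\right) = \left(-4\right) 913 = -3652$)
$\left(w + P{\left(7,\left(-3\right) \left(-9\right) \right)}\right) + o = \left(-3652 + 59 \left(\left(-3\right) \left(-9\right)\right)\right) + 868 = \left(-3652 + 59 \cdot 27\right) + 868 = \left(-3652 + 1593\right) + 868 = -2059 + 868 = -1191$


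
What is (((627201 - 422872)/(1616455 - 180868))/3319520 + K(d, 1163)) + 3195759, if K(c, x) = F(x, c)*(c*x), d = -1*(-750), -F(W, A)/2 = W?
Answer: -9653190448702844331511/4765459758240 ≈ -2.0257e+9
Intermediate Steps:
F(W, A) = -2*W
d = 750
K(c, x) = -2*c*x² (K(c, x) = (-2*x)*(c*x) = -2*c*x²)
(((627201 - 422872)/(1616455 - 180868))/3319520 + K(d, 1163)) + 3195759 = (((627201 - 422872)/(1616455 - 180868))/3319520 - 2*750*1163²) + 3195759 = ((204329/1435587)*(1/3319520) - 2*750*1352569) + 3195759 = ((204329*(1/1435587))*(1/3319520) - 2028853500) + 3195759 = ((204329/1435587)*(1/3319520) - 2028853500) + 3195759 = (204329/4765459758240 - 2028853500) + 3195759 = -9668419709614377635671/4765459758240 + 3195759 = -9653190448702844331511/4765459758240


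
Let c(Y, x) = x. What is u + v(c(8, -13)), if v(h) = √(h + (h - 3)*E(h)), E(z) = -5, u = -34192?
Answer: -34192 + √67 ≈ -34184.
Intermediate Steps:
v(h) = √(15 - 4*h) (v(h) = √(h + (h - 3)*(-5)) = √(h + (-3 + h)*(-5)) = √(h + (15 - 5*h)) = √(15 - 4*h))
u + v(c(8, -13)) = -34192 + √(15 - 4*(-13)) = -34192 + √(15 + 52) = -34192 + √67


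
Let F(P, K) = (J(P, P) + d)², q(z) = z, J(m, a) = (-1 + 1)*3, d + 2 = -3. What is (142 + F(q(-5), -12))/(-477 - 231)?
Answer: -167/708 ≈ -0.23588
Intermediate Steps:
d = -5 (d = -2 - 3 = -5)
J(m, a) = 0 (J(m, a) = 0*3 = 0)
F(P, K) = 25 (F(P, K) = (0 - 5)² = (-5)² = 25)
(142 + F(q(-5), -12))/(-477 - 231) = (142 + 25)/(-477 - 231) = 167/(-708) = 167*(-1/708) = -167/708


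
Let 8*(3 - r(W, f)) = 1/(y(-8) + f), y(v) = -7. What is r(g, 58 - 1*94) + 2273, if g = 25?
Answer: 782945/344 ≈ 2276.0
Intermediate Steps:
r(W, f) = 3 - 1/(8*(-7 + f))
r(g, 58 - 1*94) + 2273 = (-169 + 24*(58 - 1*94))/(8*(-7 + (58 - 1*94))) + 2273 = (-169 + 24*(58 - 94))/(8*(-7 + (58 - 94))) + 2273 = (-169 + 24*(-36))/(8*(-7 - 36)) + 2273 = (1/8)*(-169 - 864)/(-43) + 2273 = (1/8)*(-1/43)*(-1033) + 2273 = 1033/344 + 2273 = 782945/344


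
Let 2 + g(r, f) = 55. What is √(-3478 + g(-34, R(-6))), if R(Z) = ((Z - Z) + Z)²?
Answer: 5*I*√137 ≈ 58.523*I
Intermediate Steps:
R(Z) = Z² (R(Z) = (0 + Z)² = Z²)
g(r, f) = 53 (g(r, f) = -2 + 55 = 53)
√(-3478 + g(-34, R(-6))) = √(-3478 + 53) = √(-3425) = 5*I*√137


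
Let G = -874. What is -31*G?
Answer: 27094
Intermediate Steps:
-31*G = -31*(-874) = 27094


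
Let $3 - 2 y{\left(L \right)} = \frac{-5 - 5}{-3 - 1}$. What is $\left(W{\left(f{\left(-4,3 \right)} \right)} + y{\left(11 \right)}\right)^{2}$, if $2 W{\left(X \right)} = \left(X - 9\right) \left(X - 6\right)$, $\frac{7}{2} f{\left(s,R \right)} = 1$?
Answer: $\frac{24295041}{38416} \approx 632.42$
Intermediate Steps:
$f{\left(s,R \right)} = \frac{2}{7}$ ($f{\left(s,R \right)} = \frac{2}{7} \cdot 1 = \frac{2}{7}$)
$y{\left(L \right)} = \frac{1}{4}$ ($y{\left(L \right)} = \frac{3}{2} - \frac{\left(-5 - 5\right) \frac{1}{-3 - 1}}{2} = \frac{3}{2} - \frac{\left(-10\right) \frac{1}{-4}}{2} = \frac{3}{2} - \frac{\left(-10\right) \left(- \frac{1}{4}\right)}{2} = \frac{3}{2} - \frac{5}{4} = \frac{1}{4}$)
$W{\left(X \right)} = \frac{\left(-9 + X\right) \left(-6 + X\right)}{2}$ ($W{\left(X \right)} = \frac{\left(X - 9\right) \left(X - 6\right)}{2} = \frac{\left(-9 + X\right) \left(-6 + X\right)}{2}$)
$\left(W{\left(f{\left(-4,3 \right)} \right)} + y{\left(11 \right)}\right)^{2} = \left(\left(27 + \frac{\left(\frac{2}{7}\right)^{2}}{2} - \frac{15}{7}\right) + \frac{1}{4}\right)^{2} = \left(\left(27 + \frac{1}{2} \cdot \frac{4}{49} - \frac{15}{7}\right) + \frac{1}{4}\right)^{2} = \left(\left(27 + \frac{2}{49} - \frac{15}{7}\right) + \frac{1}{4}\right)^{2} = \left(\frac{1220}{49} + \frac{1}{4}\right)^{2} = \left(\frac{4929}{196}\right)^{2} = \frac{24295041}{38416}$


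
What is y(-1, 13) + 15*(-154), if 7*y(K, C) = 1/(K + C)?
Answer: -194039/84 ≈ -2310.0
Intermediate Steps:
y(K, C) = 1/(7*(C + K)) (y(K, C) = 1/(7*(K + C)) = 1/(7*(C + K)))
y(-1, 13) + 15*(-154) = 1/(7*(13 - 1)) + 15*(-154) = (1/7)/12 - 2310 = (1/7)*(1/12) - 2310 = 1/84 - 2310 = -194039/84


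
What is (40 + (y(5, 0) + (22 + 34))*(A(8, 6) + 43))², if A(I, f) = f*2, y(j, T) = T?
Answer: 9734400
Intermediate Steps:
A(I, f) = 2*f
(40 + (y(5, 0) + (22 + 34))*(A(8, 6) + 43))² = (40 + (0 + (22 + 34))*(2*6 + 43))² = (40 + (0 + 56)*(12 + 43))² = (40 + 56*55)² = (40 + 3080)² = 3120² = 9734400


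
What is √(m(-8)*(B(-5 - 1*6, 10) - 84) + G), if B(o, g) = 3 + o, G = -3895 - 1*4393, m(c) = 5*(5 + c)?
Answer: 2*I*√1727 ≈ 83.114*I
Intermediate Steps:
m(c) = 25 + 5*c
G = -8288 (G = -3895 - 4393 = -8288)
√(m(-8)*(B(-5 - 1*6, 10) - 84) + G) = √((25 + 5*(-8))*((3 + (-5 - 1*6)) - 84) - 8288) = √((25 - 40)*((3 + (-5 - 6)) - 84) - 8288) = √(-15*((3 - 11) - 84) - 8288) = √(-15*(-8 - 84) - 8288) = √(-15*(-92) - 8288) = √(1380 - 8288) = √(-6908) = 2*I*√1727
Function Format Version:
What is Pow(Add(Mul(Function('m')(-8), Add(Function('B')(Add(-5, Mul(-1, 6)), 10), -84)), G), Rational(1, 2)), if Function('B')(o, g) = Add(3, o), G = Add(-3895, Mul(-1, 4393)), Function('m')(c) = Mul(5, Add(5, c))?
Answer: Mul(2, I, Pow(1727, Rational(1, 2))) ≈ Mul(83.114, I)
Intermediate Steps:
Function('m')(c) = Add(25, Mul(5, c))
G = -8288 (G = Add(-3895, -4393) = -8288)
Pow(Add(Mul(Function('m')(-8), Add(Function('B')(Add(-5, Mul(-1, 6)), 10), -84)), G), Rational(1, 2)) = Pow(Add(Mul(Add(25, Mul(5, -8)), Add(Add(3, Add(-5, Mul(-1, 6))), -84)), -8288), Rational(1, 2)) = Pow(Add(Mul(Add(25, -40), Add(Add(3, Add(-5, -6)), -84)), -8288), Rational(1, 2)) = Pow(Add(Mul(-15, Add(Add(3, -11), -84)), -8288), Rational(1, 2)) = Pow(Add(Mul(-15, Add(-8, -84)), -8288), Rational(1, 2)) = Pow(Add(Mul(-15, -92), -8288), Rational(1, 2)) = Pow(Add(1380, -8288), Rational(1, 2)) = Pow(-6908, Rational(1, 2)) = Mul(2, I, Pow(1727, Rational(1, 2)))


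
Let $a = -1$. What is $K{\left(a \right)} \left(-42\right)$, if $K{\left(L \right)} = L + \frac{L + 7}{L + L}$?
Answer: $168$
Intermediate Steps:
$K{\left(L \right)} = L + \frac{7 + L}{2 L}$
$K{\left(a \right)} \left(-42\right) = \left(\frac{1}{2} - 1 + \frac{7}{2 \left(-1\right)}\right) \left(-42\right) = \left(\frac{1}{2} - 1 + \frac{7}{2} \left(-1\right)\right) \left(-42\right) = \left(\frac{1}{2} - 1 - \frac{7}{2}\right) \left(-42\right) = \left(-4\right) \left(-42\right) = 168$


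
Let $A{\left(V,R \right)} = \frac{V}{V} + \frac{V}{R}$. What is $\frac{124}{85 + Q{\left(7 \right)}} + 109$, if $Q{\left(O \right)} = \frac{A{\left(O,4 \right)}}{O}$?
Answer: $\frac{264091}{2391} \approx 110.45$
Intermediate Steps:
$A{\left(V,R \right)} = 1 + \frac{V}{R}$
$Q{\left(O \right)} = \frac{1 + \frac{O}{4}}{O}$ ($Q{\left(O \right)} = \frac{\frac{1}{4} \left(4 + O\right)}{O} = \frac{1 + \frac{O}{4}}{O}$)
$\frac{124}{85 + Q{\left(7 \right)}} + 109 = \frac{124}{85 + \frac{4 + 7}{4 \cdot 7}} + 109 = \frac{124}{85 + \frac{1}{4} \cdot \frac{1}{7} \cdot 11} + 109 = \frac{124}{85 + \frac{11}{28}} + 109 = \frac{124}{\frac{2391}{28}} + 109 = 124 \cdot \frac{28}{2391} + 109 = \frac{3472}{2391} + 109 = \frac{264091}{2391}$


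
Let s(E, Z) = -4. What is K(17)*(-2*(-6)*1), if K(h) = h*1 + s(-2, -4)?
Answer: 156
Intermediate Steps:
K(h) = -4 + h (K(h) = h*1 - 4 = h - 4 = -4 + h)
K(17)*(-2*(-6)*1) = (-4 + 17)*(-2*(-6)*1) = 13*(12*1) = 13*12 = 156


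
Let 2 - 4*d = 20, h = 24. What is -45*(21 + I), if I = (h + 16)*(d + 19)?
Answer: -27045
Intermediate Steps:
d = -9/2 (d = ½ - ¼*20 = ½ - 5 = -9/2 ≈ -4.5000)
I = 580 (I = (24 + 16)*(-9/2 + 19) = 40*(29/2) = 580)
-45*(21 + I) = -45*(21 + 580) = -45*601 = -27045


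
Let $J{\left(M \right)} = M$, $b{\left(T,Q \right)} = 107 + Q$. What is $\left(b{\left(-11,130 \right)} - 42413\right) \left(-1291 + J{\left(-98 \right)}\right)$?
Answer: $58582464$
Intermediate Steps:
$\left(b{\left(-11,130 \right)} - 42413\right) \left(-1291 + J{\left(-98 \right)}\right) = \left(\left(107 + 130\right) - 42413\right) \left(-1291 - 98\right) = \left(237 - 42413\right) \left(-1389\right) = \left(-42176\right) \left(-1389\right) = 58582464$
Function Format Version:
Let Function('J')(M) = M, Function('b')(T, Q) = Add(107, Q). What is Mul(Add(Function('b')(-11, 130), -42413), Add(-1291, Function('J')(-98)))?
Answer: 58582464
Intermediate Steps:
Mul(Add(Function('b')(-11, 130), -42413), Add(-1291, Function('J')(-98))) = Mul(Add(Add(107, 130), -42413), Add(-1291, -98)) = Mul(Add(237, -42413), -1389) = Mul(-42176, -1389) = 58582464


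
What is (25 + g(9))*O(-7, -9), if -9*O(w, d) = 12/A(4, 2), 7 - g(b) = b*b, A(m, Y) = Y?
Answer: 98/3 ≈ 32.667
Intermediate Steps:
g(b) = 7 - b² (g(b) = 7 - b*b = 7 - b²)
O(w, d) = -⅔ (O(w, d) = -4/(3*2) = -⅑*6 = -⅔)
(25 + g(9))*O(-7, -9) = (25 + (7 - 1*9²))*(-⅔) = (25 + (7 - 1*81))*(-⅔) = (25 + (7 - 81))*(-⅔) = (25 - 74)*(-⅔) = -49*(-⅔) = 98/3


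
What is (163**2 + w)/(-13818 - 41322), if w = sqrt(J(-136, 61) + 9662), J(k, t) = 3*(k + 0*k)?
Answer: -26569/55140 - sqrt(9254)/55140 ≈ -0.48359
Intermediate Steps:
J(k, t) = 3*k (J(k, t) = 3*(k + 0) = 3*k)
w = sqrt(9254) (w = sqrt(3*(-136) + 9662) = sqrt(-408 + 9662) = sqrt(9254) ≈ 96.198)
(163**2 + w)/(-13818 - 41322) = (163**2 + sqrt(9254))/(-13818 - 41322) = (26569 + sqrt(9254))/(-55140) = (26569 + sqrt(9254))*(-1/55140) = -26569/55140 - sqrt(9254)/55140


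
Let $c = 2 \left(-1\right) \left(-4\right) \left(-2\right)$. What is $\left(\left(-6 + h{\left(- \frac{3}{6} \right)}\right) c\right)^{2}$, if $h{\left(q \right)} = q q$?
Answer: $8464$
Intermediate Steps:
$h{\left(q \right)} = q^{2}$
$c = -16$ ($c = \left(-2\right) \left(-4\right) \left(-2\right) = 8 \left(-2\right) = -16$)
$\left(\left(-6 + h{\left(- \frac{3}{6} \right)}\right) c\right)^{2} = \left(\left(-6 + \left(- \frac{3}{6}\right)^{2}\right) \left(-16\right)\right)^{2} = \left(\left(-6 + \left(\left(-3\right) \frac{1}{6}\right)^{2}\right) \left(-16\right)\right)^{2} = \left(\left(-6 + \left(- \frac{1}{2}\right)^{2}\right) \left(-16\right)\right)^{2} = \left(\left(-6 + \frac{1}{4}\right) \left(-16\right)\right)^{2} = \left(\left(- \frac{23}{4}\right) \left(-16\right)\right)^{2} = 92^{2} = 8464$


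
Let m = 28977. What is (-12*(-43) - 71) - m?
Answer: -28532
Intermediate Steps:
(-12*(-43) - 71) - m = (-12*(-43) - 71) - 1*28977 = (516 - 71) - 28977 = 445 - 28977 = -28532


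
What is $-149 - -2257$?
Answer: $2108$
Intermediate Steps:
$-149 - -2257 = -149 + 2257 = 2108$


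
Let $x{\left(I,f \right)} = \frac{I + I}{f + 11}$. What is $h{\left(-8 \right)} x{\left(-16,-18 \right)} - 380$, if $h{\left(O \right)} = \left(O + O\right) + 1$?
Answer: $- \frac{3140}{7} \approx -448.57$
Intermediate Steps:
$x{\left(I,f \right)} = \frac{2 I}{11 + f}$
$h{\left(O \right)} = 1 + 2 O$ ($h{\left(O \right)} = 2 O + 1 = 1 + 2 O$)
$h{\left(-8 \right)} x{\left(-16,-18 \right)} - 380 = \left(1 + 2 \left(-8\right)\right) 2 \left(-16\right) \frac{1}{11 - 18} - 380 = \left(1 - 16\right) 2 \left(-16\right) \frac{1}{-7} - 380 = - 15 \cdot 2 \left(-16\right) \left(- \frac{1}{7}\right) - 380 = \left(-15\right) \frac{32}{7} - 380 = - \frac{480}{7} - 380 = - \frac{3140}{7}$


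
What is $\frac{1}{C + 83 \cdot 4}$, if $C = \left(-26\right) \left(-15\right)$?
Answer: $\frac{1}{722} \approx 0.001385$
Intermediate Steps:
$C = 390$
$\frac{1}{C + 83 \cdot 4} = \frac{1}{390 + 83 \cdot 4} = \frac{1}{390 + 332} = \frac{1}{722}$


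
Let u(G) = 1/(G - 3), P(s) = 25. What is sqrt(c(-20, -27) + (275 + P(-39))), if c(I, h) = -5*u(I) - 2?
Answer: 19*sqrt(437)/23 ≈ 17.269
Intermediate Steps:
u(G) = 1/(-3 + G)
c(I, h) = -2 - 5/(-3 + I) (c(I, h) = -5/(-3 + I) - 2 = -2 - 5/(-3 + I))
sqrt(c(-20, -27) + (275 + P(-39))) = sqrt((1 - 2*(-20))/(-3 - 20) + (275 + 25)) = sqrt((1 + 40)/(-23) + 300) = sqrt(-1/23*41 + 300) = sqrt(-41/23 + 300) = sqrt(6859/23) = 19*sqrt(437)/23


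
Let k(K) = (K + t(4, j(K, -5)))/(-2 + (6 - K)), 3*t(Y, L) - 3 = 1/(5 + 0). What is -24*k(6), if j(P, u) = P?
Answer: 424/5 ≈ 84.800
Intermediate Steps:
t(Y, L) = 16/15 (t(Y, L) = 1 + 1/(3*(5 + 0)) = 1 + (1/3)/5 = 1 + (1/3)*(1/5) = 1 + 1/15 = 16/15)
k(K) = (16/15 + K)/(4 - K) (k(K) = (K + 16/15)/(-2 + (6 - K)) = (16/15 + K)/(4 - K))
-24*k(6) = -24*(-16/15 - 1*6)/(-4 + 6) = -24*(-16/15 - 6)/2 = -12*(-106)/15 = -24*(-53/15) = 424/5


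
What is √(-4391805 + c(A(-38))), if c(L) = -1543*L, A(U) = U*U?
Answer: I*√6619897 ≈ 2572.9*I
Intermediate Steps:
A(U) = U²
√(-4391805 + c(A(-38))) = √(-4391805 - 1543*(-38)²) = √(-4391805 - 1543*1444) = √(-4391805 - 2228092) = √(-6619897) = I*√6619897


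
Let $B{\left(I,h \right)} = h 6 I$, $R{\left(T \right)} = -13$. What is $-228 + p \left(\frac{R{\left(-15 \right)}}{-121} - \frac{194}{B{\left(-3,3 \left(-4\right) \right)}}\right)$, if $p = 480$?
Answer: $- \frac{661612}{1089} \approx -607.54$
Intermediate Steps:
$B{\left(I,h \right)} = 6 I h$ ($B{\left(I,h \right)} = 6 h I = 6 I h$)
$-228 + p \left(\frac{R{\left(-15 \right)}}{-121} - \frac{194}{B{\left(-3,3 \left(-4\right) \right)}}\right) = -228 + 480 \left(- \frac{13}{-121} - \frac{194}{6 \left(-3\right) 3 \left(-4\right)}\right) = -228 + 480 \left(\left(-13\right) \left(- \frac{1}{121}\right) - \frac{194}{6 \left(-3\right) \left(-12\right)}\right) = -228 + 480 \left(\frac{13}{121} - \frac{194}{216}\right) = -228 + 480 \left(\frac{13}{121} - \frac{97}{108}\right) = -228 + 480 \left(- \frac{10333}{13068}\right) = -228 - \frac{413320}{1089} = - \frac{661612}{1089}$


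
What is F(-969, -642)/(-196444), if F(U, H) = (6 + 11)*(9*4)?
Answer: -153/49111 ≈ -0.0031154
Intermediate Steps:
F(U, H) = 612 (F(U, H) = 17*36 = 612)
F(-969, -642)/(-196444) = 612/(-196444) = 612*(-1/196444) = -153/49111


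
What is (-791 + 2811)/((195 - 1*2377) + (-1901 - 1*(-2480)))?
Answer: -2020/1603 ≈ -1.2601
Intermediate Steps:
(-791 + 2811)/((195 - 1*2377) + (-1901 - 1*(-2480))) = 2020/((195 - 2377) + (-1901 + 2480)) = 2020/(-2182 + 579) = 2020/(-1603) = 2020*(-1/1603) = -2020/1603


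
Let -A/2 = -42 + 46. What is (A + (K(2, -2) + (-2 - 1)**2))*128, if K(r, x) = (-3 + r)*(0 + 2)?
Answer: -128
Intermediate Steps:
A = -8 (A = -2*(-42 + 46) = -2*4 = -8)
K(r, x) = -6 + 2*r (K(r, x) = (-3 + r)*2 = -6 + 2*r)
(A + (K(2, -2) + (-2 - 1)**2))*128 = (-8 + ((-6 + 2*2) + (-2 - 1)**2))*128 = (-8 + ((-6 + 4) + (-3)**2))*128 = (-8 + (-2 + 9))*128 = (-8 + 7)*128 = -1*128 = -128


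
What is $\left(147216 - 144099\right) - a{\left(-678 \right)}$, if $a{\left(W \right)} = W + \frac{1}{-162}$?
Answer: $\frac{614791}{162} \approx 3795.0$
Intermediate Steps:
$a{\left(W \right)} = - \frac{1}{162} + W$ ($a{\left(W \right)} = W - \frac{1}{162} = - \frac{1}{162} + W$)
$\left(147216 - 144099\right) - a{\left(-678 \right)} = \left(147216 - 144099\right) - \left(- \frac{1}{162} - 678\right) = 3117 - - \frac{109837}{162} = 3117 + \frac{109837}{162} = \frac{614791}{162}$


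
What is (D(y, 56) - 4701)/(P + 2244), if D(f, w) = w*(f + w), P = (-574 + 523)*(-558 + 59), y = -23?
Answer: -317/3077 ≈ -0.10302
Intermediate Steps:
P = 25449 (P = -51*(-499) = 25449)
(D(y, 56) - 4701)/(P + 2244) = (56*(-23 + 56) - 4701)/(25449 + 2244) = (56*33 - 4701)/27693 = (1848 - 4701)*(1/27693) = -2853*1/27693 = -317/3077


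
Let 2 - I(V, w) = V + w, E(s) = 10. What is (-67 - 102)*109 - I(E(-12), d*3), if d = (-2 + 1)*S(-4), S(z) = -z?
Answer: -18425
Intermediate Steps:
d = -4 (d = (-2 + 1)*(-1*(-4)) = -1*4 = -4)
I(V, w) = 2 - V - w (I(V, w) = 2 - (V + w) = 2 + (-V - w) = 2 - V - w)
(-67 - 102)*109 - I(E(-12), d*3) = (-67 - 102)*109 - (2 - 1*10 - (-4)*3) = -169*109 - (2 - 10 - 1*(-12)) = -18421 - (2 - 10 + 12) = -18421 - 1*4 = -18421 - 4 = -18425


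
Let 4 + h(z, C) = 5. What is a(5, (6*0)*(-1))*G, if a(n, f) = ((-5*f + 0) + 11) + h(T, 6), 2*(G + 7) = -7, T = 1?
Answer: -126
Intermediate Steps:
h(z, C) = 1 (h(z, C) = -4 + 5 = 1)
G = -21/2 (G = -7 + (½)*(-7) = -7 - 7/2 = -21/2 ≈ -10.500)
a(n, f) = 12 - 5*f (a(n, f) = ((-5*f + 0) + 11) + 1 = (-5*f + 11) + 1 = (11 - 5*f) + 1 = 12 - 5*f)
a(5, (6*0)*(-1))*G = (12 - 5*6*0*(-1))*(-21/2) = (12 - 0*(-1))*(-21/2) = (12 - 5*0)*(-21/2) = (12 + 0)*(-21/2) = 12*(-21/2) = -126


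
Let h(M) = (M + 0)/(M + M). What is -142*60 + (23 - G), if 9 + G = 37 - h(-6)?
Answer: -17049/2 ≈ -8524.5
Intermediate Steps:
h(M) = ½ (h(M) = M/((2*M)) = M*(1/(2*M)) = ½)
G = 55/2 (G = -9 + (37 - 1*½) = -9 + (37 - ½) = -9 + 73/2 = 55/2 ≈ 27.500)
-142*60 + (23 - G) = -142*60 + (23 - 1*55/2) = -8520 + (23 - 55/2) = -8520 - 9/2 = -17049/2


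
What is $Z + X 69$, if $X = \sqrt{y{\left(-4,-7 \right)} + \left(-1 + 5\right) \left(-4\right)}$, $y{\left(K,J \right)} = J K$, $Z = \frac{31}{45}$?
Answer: $\frac{31}{45} + 138 \sqrt{3} \approx 239.71$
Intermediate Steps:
$Z = \frac{31}{45}$ ($Z = 31 \cdot \frac{1}{45} = \frac{31}{45} \approx 0.68889$)
$X = 2 \sqrt{3}$ ($X = \sqrt{\left(-7\right) \left(-4\right) + \left(-1 + 5\right) \left(-4\right)} = \sqrt{28 + 4 \left(-4\right)} = \sqrt{28 - 16} = \sqrt{12} = 2 \sqrt{3} \approx 3.4641$)
$Z + X 69 = \frac{31}{45} + 2 \sqrt{3} \cdot 69 = \frac{31}{45} + 138 \sqrt{3}$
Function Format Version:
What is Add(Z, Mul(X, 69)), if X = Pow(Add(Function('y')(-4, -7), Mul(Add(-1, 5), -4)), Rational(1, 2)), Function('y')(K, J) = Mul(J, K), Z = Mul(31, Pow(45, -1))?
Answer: Add(Rational(31, 45), Mul(138, Pow(3, Rational(1, 2)))) ≈ 239.71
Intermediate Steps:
Z = Rational(31, 45) (Z = Mul(31, Rational(1, 45)) = Rational(31, 45) ≈ 0.68889)
X = Mul(2, Pow(3, Rational(1, 2))) (X = Pow(Add(Mul(-7, -4), Mul(Add(-1, 5), -4)), Rational(1, 2)) = Pow(Add(28, Mul(4, -4)), Rational(1, 2)) = Pow(Add(28, -16), Rational(1, 2)) = Pow(12, Rational(1, 2)) = Mul(2, Pow(3, Rational(1, 2))) ≈ 3.4641)
Add(Z, Mul(X, 69)) = Add(Rational(31, 45), Mul(Mul(2, Pow(3, Rational(1, 2))), 69)) = Add(Rational(31, 45), Mul(138, Pow(3, Rational(1, 2))))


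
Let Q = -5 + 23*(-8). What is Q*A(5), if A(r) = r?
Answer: -945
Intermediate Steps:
Q = -189 (Q = -5 - 184 = -189)
Q*A(5) = -189*5 = -945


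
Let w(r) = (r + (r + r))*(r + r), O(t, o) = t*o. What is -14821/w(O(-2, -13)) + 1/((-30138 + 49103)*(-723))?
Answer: -67740345217/18538211640 ≈ -3.6541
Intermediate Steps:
O(t, o) = o*t
w(r) = 6*r² (w(r) = (r + 2*r)*(2*r) = (3*r)*(2*r) = 6*r²)
-14821/w(O(-2, -13)) + 1/((-30138 + 49103)*(-723)) = -14821/(6*(-13*(-2))²) + 1/((-30138 + 49103)*(-723)) = -14821/(6*26²) - 1/723/18965 = -14821/(6*676) + (1/18965)*(-1/723) = -14821/4056 - 1/13711695 = -67740345217/18538211640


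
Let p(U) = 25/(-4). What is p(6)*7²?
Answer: -1225/4 ≈ -306.25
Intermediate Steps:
p(U) = -25/4 (p(U) = 25*(-¼) = -25/4)
p(6)*7² = -25/4*7² = -25/4*49 = -1225/4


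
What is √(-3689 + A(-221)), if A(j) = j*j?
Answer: 4*√2822 ≈ 212.49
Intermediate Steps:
A(j) = j²
√(-3689 + A(-221)) = √(-3689 + (-221)²) = √(-3689 + 48841) = √45152 = 4*√2822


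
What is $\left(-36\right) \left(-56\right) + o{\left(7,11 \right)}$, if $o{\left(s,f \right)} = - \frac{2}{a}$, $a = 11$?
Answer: $\frac{22174}{11} \approx 2015.8$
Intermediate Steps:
$o{\left(s,f \right)} = - \frac{2}{11}$
$\left(-36\right) \left(-56\right) + o{\left(7,11 \right)} = \left(-36\right) \left(-56\right) - \frac{2}{11} = 2016 - \frac{2}{11} = \frac{22174}{11}$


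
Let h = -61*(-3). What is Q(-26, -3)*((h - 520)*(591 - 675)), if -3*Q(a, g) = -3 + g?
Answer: 56616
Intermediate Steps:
h = 183
Q(a, g) = 1 - g/3 (Q(a, g) = -(-3 + g)/3 = 1 - g/3)
Q(-26, -3)*((h - 520)*(591 - 675)) = (1 - 1/3*(-3))*((183 - 520)*(591 - 675)) = (1 + 1)*(-337*(-84)) = 2*28308 = 56616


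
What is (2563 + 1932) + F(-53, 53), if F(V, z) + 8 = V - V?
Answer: 4487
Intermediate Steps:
F(V, z) = -8 (F(V, z) = -8 + (V - V) = -8 + 0 = -8)
(2563 + 1932) + F(-53, 53) = (2563 + 1932) - 8 = 4495 - 8 = 4487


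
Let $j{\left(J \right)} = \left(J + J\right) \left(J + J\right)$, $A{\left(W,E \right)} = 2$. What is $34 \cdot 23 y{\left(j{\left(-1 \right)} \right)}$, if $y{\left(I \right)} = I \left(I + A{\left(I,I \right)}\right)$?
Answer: $18768$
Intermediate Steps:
$j{\left(J \right)} = 4 J^{2}$ ($j{\left(J \right)} = 2 J 2 J = 4 J^{2}$)
$y{\left(I \right)} = I \left(2 + I\right)$ ($y{\left(I \right)} = I \left(I + 2\right) = I \left(2 + I\right)$)
$34 \cdot 23 y{\left(j{\left(-1 \right)} \right)} = 34 \cdot 23 \cdot 4 \left(-1\right)^{2} \left(2 + 4 \left(-1\right)^{2}\right) = 782 \cdot 4 \cdot 1 \left(2 + 4 \cdot 1\right) = 782 \cdot 4 \left(2 + 4\right) = 782 \cdot 4 \cdot 6 = 782 \cdot 24 = 18768$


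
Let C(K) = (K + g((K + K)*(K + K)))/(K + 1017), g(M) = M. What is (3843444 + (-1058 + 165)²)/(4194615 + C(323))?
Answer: 6218796620/5621201739 ≈ 1.1063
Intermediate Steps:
C(K) = (K + 4*K²)/(1017 + K) (C(K) = (K + (K + K)*(K + K))/(K + 1017) = (K + (2*K)*(2*K))/(1017 + K) = (K + 4*K²)/(1017 + K))
(3843444 + (-1058 + 165)²)/(4194615 + C(323)) = (3843444 + (-1058 + 165)²)/(4194615 + 323*(1 + 4*323)/(1017 + 323)) = (3843444 + (-893)²)/(4194615 + 323*(1 + 1292)/1340) = (3843444 + 797449)/(4194615 + 323*(1/1340)*1293) = 4640893/(4194615 + 417639/1340) = 4640893/(5621201739/1340) = 4640893*(1340/5621201739) = 6218796620/5621201739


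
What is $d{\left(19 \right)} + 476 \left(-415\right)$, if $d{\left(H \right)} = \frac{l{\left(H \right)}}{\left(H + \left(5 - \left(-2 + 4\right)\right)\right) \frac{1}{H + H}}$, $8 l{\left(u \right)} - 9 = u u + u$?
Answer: $- \frac{17376129}{88} \approx -1.9746 \cdot 10^{5}$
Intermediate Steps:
$l{\left(u \right)} = \frac{9}{8} + \frac{u}{8} + \frac{u^{2}}{8}$ ($l{\left(u \right)} = \frac{9}{8} + \frac{u u + u}{8} = \frac{9}{8} + \frac{u^{2} + u}{8} = \frac{9}{8} + \frac{u + u^{2}}{8} = \frac{9}{8} + \left(\frac{u}{8} + \frac{u^{2}}{8}\right) = \frac{9}{8} + \frac{u}{8} + \frac{u^{2}}{8}$)
$d{\left(H \right)} = \frac{2 H \left(\frac{9}{8} + \frac{H}{8} + \frac{H^{2}}{8}\right)}{3 + H}$ ($d{\left(H \right)} = \frac{\frac{9}{8} + \frac{H}{8} + \frac{H^{2}}{8}}{\left(H + \left(5 - \left(-2 + 4\right)\right)\right) \frac{1}{H + H}} = \frac{\frac{9}{8} + \frac{H}{8} + \frac{H^{2}}{8}}{\left(H + \left(5 - 2\right)\right) \frac{1}{2 H}} = \frac{\frac{9}{8} + \frac{H}{8} + \frac{H^{2}}{8}}{\left(H + 3\right) \frac{1}{2 H}} = \frac{\frac{9}{8} + \frac{H}{8} + \frac{H^{2}}{8}}{\left(3 + H\right) \frac{1}{2 H}} = \frac{\frac{9}{8} + \frac{H}{8} + \frac{H^{2}}{8}}{\frac{1}{2} \frac{1}{H} \left(3 + H\right)} = \left(\frac{9}{8} + \frac{H}{8} + \frac{H^{2}}{8}\right) \frac{2 H}{3 + H} = \frac{2 H \left(\frac{9}{8} + \frac{H}{8} + \frac{H^{2}}{8}\right)}{3 + H}$)
$d{\left(19 \right)} + 476 \left(-415\right) = \frac{1}{4} \cdot 19 \frac{1}{3 + 19} \left(9 + 19 + 19^{2}\right) + 476 \left(-415\right) = \frac{1}{4} \cdot 19 \cdot \frac{1}{22} \left(9 + 19 + 361\right) - 197540 = \frac{1}{4} \cdot 19 \cdot \frac{1}{22} \cdot 389 - 197540 = \frac{7391}{88} - 197540 = - \frac{17376129}{88}$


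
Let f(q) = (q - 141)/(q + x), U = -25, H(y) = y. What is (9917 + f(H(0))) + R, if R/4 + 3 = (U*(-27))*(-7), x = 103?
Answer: -926626/103 ≈ -8996.4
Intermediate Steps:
f(q) = (-141 + q)/(103 + q) (f(q) = (q - 141)/(q + 103) = (-141 + q)/(103 + q))
R = -18912 (R = -12 + 4*(-25*(-27)*(-7)) = -12 + 4*(675*(-7)) = -12 + 4*(-4725) = -12 - 18900 = -18912)
(9917 + f(H(0))) + R = (9917 + (-141 + 0)/(103 + 0)) - 18912 = (9917 - 141/103) - 18912 = 1021310/103 - 18912 = -926626/103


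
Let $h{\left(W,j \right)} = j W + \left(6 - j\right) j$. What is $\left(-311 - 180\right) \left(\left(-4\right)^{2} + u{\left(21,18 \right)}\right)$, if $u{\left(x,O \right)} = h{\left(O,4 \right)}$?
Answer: $-47136$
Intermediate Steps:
$h{\left(W,j \right)} = W j + j \left(6 - j\right)$
$u{\left(x,O \right)} = 8 + 4 O$ ($u{\left(x,O \right)} = 4 \left(6 + O - 4\right) = 4 \left(2 + O\right) = 8 + 4 O$)
$\left(-311 - 180\right) \left(\left(-4\right)^{2} + u{\left(21,18 \right)}\right) = \left(-311 - 180\right) \left(\left(-4\right)^{2} + \left(8 + 4 \cdot 18\right)\right) = - 491 \left(16 + \left(8 + 72\right)\right) = - 491 \left(16 + 80\right) = \left(-491\right) 96 = -47136$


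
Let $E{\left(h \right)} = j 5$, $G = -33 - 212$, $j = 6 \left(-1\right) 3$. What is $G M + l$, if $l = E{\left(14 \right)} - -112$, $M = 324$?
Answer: $-79358$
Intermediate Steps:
$j = -18$ ($j = \left(-6\right) 3 = -18$)
$G = -245$
$E{\left(h \right)} = -90$ ($E{\left(h \right)} = \left(-18\right) 5 = -90$)
$l = 22$ ($l = -90 - -112 = -90 + 112 = 22$)
$G M + l = \left(-245\right) 324 + 22 = -79380 + 22 = -79358$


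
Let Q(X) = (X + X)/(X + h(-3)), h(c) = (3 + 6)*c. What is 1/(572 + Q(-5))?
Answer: 16/9157 ≈ 0.0017473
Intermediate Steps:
h(c) = 9*c
Q(X) = 2*X/(-27 + X) (Q(X) = (X + X)/(X + 9*(-3)) = (2*X)/(X - 27) = (2*X)/(-27 + X) = 2*X/(-27 + X))
1/(572 + Q(-5)) = 1/(572 + 2*(-5)/(-27 - 5)) = 1/(572 + 2*(-5)/(-32)) = 1/(572 + 2*(-5)*(-1/32)) = 1/(572 + 5/16) = 1/(9157/16) = 16/9157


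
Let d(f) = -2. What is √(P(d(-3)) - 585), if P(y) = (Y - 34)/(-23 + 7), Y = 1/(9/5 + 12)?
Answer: I*√44401431/276 ≈ 24.143*I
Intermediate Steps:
Y = 5/69 (Y = 1/(9*(⅕) + 12) = 1/(9/5 + 12) = 1/(69/5) = 5/69 ≈ 0.072464)
P(y) = 2341/1104 (P(y) = (5/69 - 34)/(-23 + 7) = -2341/69/(-16) = -2341/69*(-1/16) = 2341/1104)
√(P(d(-3)) - 585) = √(2341/1104 - 585) = √(-643499/1104) = I*√44401431/276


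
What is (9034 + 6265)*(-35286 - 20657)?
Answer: -855871957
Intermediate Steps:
(9034 + 6265)*(-35286 - 20657) = 15299*(-55943) = -855871957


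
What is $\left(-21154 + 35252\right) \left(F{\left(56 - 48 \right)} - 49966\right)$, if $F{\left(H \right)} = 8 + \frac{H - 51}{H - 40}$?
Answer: $- \frac{11268623037}{16} \approx -7.0429 \cdot 10^{8}$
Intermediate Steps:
$F{\left(H \right)} = 8 + \frac{-51 + H}{-40 + H}$
$\left(-21154 + 35252\right) \left(F{\left(56 - 48 \right)} - 49966\right) = \left(-21154 + 35252\right) \left(\frac{-371 + 9 \left(56 - 48\right)}{-40 + \left(56 - 48\right)} - 49966\right) = 14098 \left(\frac{-371 + 9 \left(56 - 48\right)}{-40 + \left(56 - 48\right)} - 49966\right) = 14098 \left(\frac{-371 + 9 \cdot 8}{-40 + 8} - 49966\right) = 14098 \left(\frac{-371 + 72}{-32} - 49966\right) = 14098 \left(\left(- \frac{1}{32}\right) \left(-299\right) - 49966\right) = 14098 \left(\frac{299}{32} - 49966\right) = 14098 \left(- \frac{1598613}{32}\right) = - \frac{11268623037}{16}$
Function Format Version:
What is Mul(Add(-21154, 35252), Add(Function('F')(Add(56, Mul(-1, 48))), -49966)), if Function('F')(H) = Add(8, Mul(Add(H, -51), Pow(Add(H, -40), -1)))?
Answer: Rational(-11268623037, 16) ≈ -7.0429e+8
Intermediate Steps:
Function('F')(H) = Add(8, Mul(Pow(Add(-40, H), -1), Add(-51, H))) (Function('F')(H) = Add(8, Mul(Add(-51, H), Pow(Add(-40, H), -1))) = Add(8, Mul(Pow(Add(-40, H), -1), Add(-51, H))))
Mul(Add(-21154, 35252), Add(Function('F')(Add(56, Mul(-1, 48))), -49966)) = Mul(Add(-21154, 35252), Add(Mul(Pow(Add(-40, Add(56, Mul(-1, 48))), -1), Add(-371, Mul(9, Add(56, Mul(-1, 48))))), -49966)) = Mul(14098, Add(Mul(Pow(Add(-40, Add(56, -48)), -1), Add(-371, Mul(9, Add(56, -48)))), -49966)) = Mul(14098, Add(Mul(Pow(Add(-40, 8), -1), Add(-371, Mul(9, 8))), -49966)) = Mul(14098, Add(Mul(Pow(-32, -1), Add(-371, 72)), -49966)) = Mul(14098, Add(Mul(Rational(-1, 32), -299), -49966)) = Mul(14098, Add(Rational(299, 32), -49966)) = Mul(14098, Rational(-1598613, 32)) = Rational(-11268623037, 16)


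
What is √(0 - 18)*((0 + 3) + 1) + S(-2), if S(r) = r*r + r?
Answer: 2 + 12*I*√2 ≈ 2.0 + 16.971*I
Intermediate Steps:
S(r) = r + r² (S(r) = r² + r = r + r²)
√(0 - 18)*((0 + 3) + 1) + S(-2) = √(0 - 18)*((0 + 3) + 1) - 2*(1 - 2) = √(-18)*(3 + 1) - 2*(-1) = (3*I*√2)*4 + 2 = 12*I*√2 + 2 = 2 + 12*I*√2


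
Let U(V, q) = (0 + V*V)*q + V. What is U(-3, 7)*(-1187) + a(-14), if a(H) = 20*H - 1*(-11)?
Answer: -71489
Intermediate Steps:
a(H) = 11 + 20*H (a(H) = 20*H + 11 = 11 + 20*H)
U(V, q) = V + q*V**2 (U(V, q) = (0 + V**2)*q + V = V**2*q + V = q*V**2 + V = V + q*V**2)
U(-3, 7)*(-1187) + a(-14) = -3*(1 - 3*7)*(-1187) + (11 + 20*(-14)) = -3*(1 - 21)*(-1187) + (11 - 280) = -3*(-20)*(-1187) - 269 = 60*(-1187) - 269 = -71220 - 269 = -71489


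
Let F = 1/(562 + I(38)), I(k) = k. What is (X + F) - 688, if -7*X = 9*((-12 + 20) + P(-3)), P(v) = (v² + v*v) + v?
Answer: -3013793/4200 ≈ -717.57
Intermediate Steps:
P(v) = v + 2*v² (P(v) = (v² + v²) + v = 2*v² + v = v + 2*v²)
F = 1/600 (F = 1/(562 + 38) = 1/600 ≈ 0.0016667)
X = -207/7 (X = -9*((-12 + 20) - 3*(1 + 2*(-3)))/7 = -9*(8 - 3*(1 - 6))/7 = -9*(8 - 3*(-5))/7 = -9*(8 + 15)/7 = -9*23/7 = -⅐*207 = -207/7 ≈ -29.571)
(X + F) - 688 = (-207/7 + 1/600) - 688 = -124193/4200 - 688 = -3013793/4200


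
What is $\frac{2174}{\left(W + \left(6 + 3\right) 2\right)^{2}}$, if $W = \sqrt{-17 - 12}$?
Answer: $\frac{2174}{\left(18 + i \sqrt{29}\right)^{2}} \approx 5.1467 - 3.3823 i$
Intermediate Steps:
$W = i \sqrt{29}$ ($W = \sqrt{-29} = i \sqrt{29} \approx 5.3852 i$)
$\frac{2174}{\left(W + \left(6 + 3\right) 2\right)^{2}} = \frac{2174}{\left(i \sqrt{29} + \left(6 + 3\right) 2\right)^{2}} = \frac{2174}{\left(i \sqrt{29} + 9 \cdot 2\right)^{2}} = \frac{2174}{\left(i \sqrt{29} + 18\right)^{2}} = \frac{2174}{\left(18 + i \sqrt{29}\right)^{2}}$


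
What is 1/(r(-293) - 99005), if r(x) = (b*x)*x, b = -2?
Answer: -1/270703 ≈ -3.6941e-6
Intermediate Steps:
r(x) = -2*x² (r(x) = (-2*x)*x = -2*x²)
1/(r(-293) - 99005) = 1/(-2*(-293)² - 99005) = 1/(-2*85849 - 99005) = 1/(-171698 - 99005) = 1/(-270703) = -1/270703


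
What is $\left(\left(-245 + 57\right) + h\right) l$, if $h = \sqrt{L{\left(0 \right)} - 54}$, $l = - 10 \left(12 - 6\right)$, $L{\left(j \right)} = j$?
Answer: $11280 - 180 i \sqrt{6} \approx 11280.0 - 440.91 i$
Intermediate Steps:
$l = -60$ ($l = \left(-10\right) 6 = -60$)
$h = 3 i \sqrt{6}$ ($h = \sqrt{0 - 54} = \sqrt{-54} = 3 i \sqrt{6} \approx 7.3485 i$)
$\left(\left(-245 + 57\right) + h\right) l = \left(\left(-245 + 57\right) + 3 i \sqrt{6}\right) \left(-60\right) = \left(-188 + 3 i \sqrt{6}\right) \left(-60\right) = 11280 - 180 i \sqrt{6}$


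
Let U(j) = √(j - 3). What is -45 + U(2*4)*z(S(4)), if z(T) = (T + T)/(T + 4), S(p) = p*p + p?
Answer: -45 + 5*√5/3 ≈ -41.273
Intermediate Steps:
S(p) = p + p² (S(p) = p² + p = p + p²)
U(j) = √(-3 + j)
z(T) = 2*T/(4 + T) (z(T) = (2*T)/(4 + T) = 2*T/(4 + T))
-45 + U(2*4)*z(S(4)) = -45 + √(-3 + 2*4)*(2*(4*(1 + 4))/(4 + 4*(1 + 4))) = -45 + √(-3 + 8)*(2*(4*5)/(4 + 4*5)) = -45 + √5*(2*20/(4 + 20)) = -45 + √5*(2*20/24) = -45 + √5*(2*20*(1/24)) = -45 + √5*(5/3) = -45 + 5*√5/3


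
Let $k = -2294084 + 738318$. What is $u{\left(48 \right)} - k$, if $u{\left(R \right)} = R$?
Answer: $1555814$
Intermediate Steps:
$k = -1555766$
$u{\left(48 \right)} - k = 48 - -1555766 = 48 + 1555766 = 1555814$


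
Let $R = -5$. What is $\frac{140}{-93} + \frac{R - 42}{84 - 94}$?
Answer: $\frac{2971}{930} \approx 3.1946$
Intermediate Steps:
$\frac{140}{-93} + \frac{R - 42}{84 - 94} = \frac{140}{-93} + \frac{-5 - 42}{84 - 94} = 140 \left(- \frac{1}{93}\right) + \frac{-5 - 42}{-10} = - \frac{140}{93} - - \frac{47}{10} = - \frac{140}{93} + \frac{47}{10} = \frac{2971}{930}$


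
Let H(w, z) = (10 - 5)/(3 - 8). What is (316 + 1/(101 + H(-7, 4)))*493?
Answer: 15579293/100 ≈ 1.5579e+5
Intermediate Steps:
H(w, z) = -1 (H(w, z) = 5/(-5) = 5*(-1/5) = -1)
(316 + 1/(101 + H(-7, 4)))*493 = (316 + 1/(101 - 1))*493 = (316 + 1/100)*493 = (31601/100)*493 = 15579293/100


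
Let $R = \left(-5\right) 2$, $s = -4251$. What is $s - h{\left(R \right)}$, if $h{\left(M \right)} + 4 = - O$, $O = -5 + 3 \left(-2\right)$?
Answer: $-4258$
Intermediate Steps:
$O = -11$ ($O = -5 - 6 = -11$)
$R = -10$
$h{\left(M \right)} = 7$ ($h{\left(M \right)} = -4 - -11 = -4 + 11 = 7$)
$s - h{\left(R \right)} = -4251 - 7 = -4258$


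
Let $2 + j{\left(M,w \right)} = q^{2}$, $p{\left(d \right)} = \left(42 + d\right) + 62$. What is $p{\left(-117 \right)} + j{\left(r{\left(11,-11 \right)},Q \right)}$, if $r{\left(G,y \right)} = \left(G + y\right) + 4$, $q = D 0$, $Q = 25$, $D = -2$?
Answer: $-15$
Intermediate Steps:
$p{\left(d \right)} = 104 + d$
$q = 0$ ($q = \left(-2\right) 0 = 0$)
$r{\left(G,y \right)} = 4 + G + y$
$j{\left(M,w \right)} = -2$ ($j{\left(M,w \right)} = -2 + 0^{2} = -2 + 0 = -2$)
$p{\left(-117 \right)} + j{\left(r{\left(11,-11 \right)},Q \right)} = \left(104 - 117\right) - 2 = -13 - 2 = -15$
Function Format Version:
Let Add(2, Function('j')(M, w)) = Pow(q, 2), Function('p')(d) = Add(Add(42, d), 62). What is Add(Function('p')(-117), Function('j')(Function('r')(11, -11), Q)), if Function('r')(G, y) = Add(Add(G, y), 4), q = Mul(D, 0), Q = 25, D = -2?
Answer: -15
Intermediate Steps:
Function('p')(d) = Add(104, d)
q = 0 (q = Mul(-2, 0) = 0)
Function('r')(G, y) = Add(4, G, y)
Function('j')(M, w) = -2 (Function('j')(M, w) = Add(-2, Pow(0, 2)) = Add(-2, 0) = -2)
Add(Function('p')(-117), Function('j')(Function('r')(11, -11), Q)) = Add(Add(104, -117), -2) = Add(-13, -2) = -15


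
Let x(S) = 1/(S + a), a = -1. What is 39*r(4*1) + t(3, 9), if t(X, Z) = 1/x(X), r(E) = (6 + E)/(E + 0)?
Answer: 199/2 ≈ 99.500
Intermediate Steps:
x(S) = 1/(-1 + S) (x(S) = 1/(S - 1) = 1/(-1 + S))
r(E) = (6 + E)/E
t(X, Z) = -1 + X (t(X, Z) = 1/(1/(-1 + X)) = -1 + X)
39*r(4*1) + t(3, 9) = 39*((6 + 4*1)/((4*1))) + (-1 + 3) = 39*((6 + 4)/4) + 2 = 39*((¼)*10) + 2 = 39*(5/2) + 2 = 195/2 + 2 = 199/2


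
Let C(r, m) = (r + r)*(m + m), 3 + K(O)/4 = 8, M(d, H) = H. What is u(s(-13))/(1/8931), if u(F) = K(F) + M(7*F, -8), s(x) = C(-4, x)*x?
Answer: 107172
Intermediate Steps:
K(O) = 20 (K(O) = -12 + 4*8 = -12 + 32 = 20)
C(r, m) = 4*m*r (C(r, m) = (2*r)*(2*m) = 4*m*r)
s(x) = -16*x² (s(x) = (4*x*(-4))*x = (-16*x)*x = -16*x²)
u(F) = 12 (u(F) = 20 - 8 = 12)
u(s(-13))/(1/8931) = 12/(1/8931) = 12*8931 = 107172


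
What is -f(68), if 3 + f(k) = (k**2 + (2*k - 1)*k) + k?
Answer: -13869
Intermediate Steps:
f(k) = -3 + k + k**2 + k*(-1 + 2*k) (f(k) = -3 + ((k**2 + (2*k - 1)*k) + k) = -3 + ((k**2 + (-1 + 2*k)*k) + k) = -3 + ((k**2 + k*(-1 + 2*k)) + k) = -3 + (k + k**2 + k*(-1 + 2*k)) = -3 + k + k**2 + k*(-1 + 2*k))
-f(68) = -(-3 + 3*68**2) = -(-3 + 3*4624) = -(-3 + 13872) = -1*13869 = -13869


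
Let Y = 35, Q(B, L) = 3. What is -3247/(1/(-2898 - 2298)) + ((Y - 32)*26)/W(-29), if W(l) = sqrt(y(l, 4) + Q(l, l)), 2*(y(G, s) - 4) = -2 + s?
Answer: 16871412 + 39*sqrt(2)/2 ≈ 1.6871e+7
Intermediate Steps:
y(G, s) = 3 + s/2 (y(G, s) = 4 + (-2 + s)/2 = 4 + (-1 + s/2) = 3 + s/2)
W(l) = 2*sqrt(2) (W(l) = sqrt((3 + (1/2)*4) + 3) = sqrt((3 + 2) + 3) = sqrt(5 + 3) = sqrt(8) = 2*sqrt(2))
-3247/(1/(-2898 - 2298)) + ((Y - 32)*26)/W(-29) = -3247/(1/(-2898 - 2298)) + ((35 - 32)*26)/((2*sqrt(2))) = -3247/(1/(-5196)) + (3*26)*(sqrt(2)/4) = -3247/(-1/5196) + 78*(sqrt(2)/4) = -3247*(-5196) + 39*sqrt(2)/2 = 16871412 + 39*sqrt(2)/2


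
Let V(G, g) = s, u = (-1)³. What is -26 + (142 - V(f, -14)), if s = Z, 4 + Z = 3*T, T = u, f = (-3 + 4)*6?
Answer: 123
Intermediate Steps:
u = -1
f = 6 (f = 1*6 = 6)
T = -1
Z = -7 (Z = -4 + 3*(-1) = -4 - 3 = -7)
s = -7
V(G, g) = -7
-26 + (142 - V(f, -14)) = -26 + (142 - 1*(-7)) = -26 + (142 + 7) = -26 + 149 = 123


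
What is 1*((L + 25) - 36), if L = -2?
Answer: -13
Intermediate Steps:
1*((L + 25) - 36) = 1*((-2 + 25) - 36) = 1*(23 - 36) = 1*(-13) = -13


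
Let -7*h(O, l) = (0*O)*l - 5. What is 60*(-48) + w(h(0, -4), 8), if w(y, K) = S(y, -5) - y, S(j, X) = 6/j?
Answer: -100531/35 ≈ -2872.3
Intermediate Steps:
h(O, l) = 5/7 (h(O, l) = -((0*O)*l - 5)/7 = -(0*l - 5)/7 = -(0 - 5)/7 = -⅐*(-5) = 5/7)
w(y, K) = -y + 6/y (w(y, K) = 6/y - y = -y + 6/y)
60*(-48) + w(h(0, -4), 8) = 60*(-48) + (-1*5/7 + 6/(5/7)) = -2880 + (-5/7 + 6*(7/5)) = -2880 + (-5/7 + 42/5) = -2880 + 269/35 = -100531/35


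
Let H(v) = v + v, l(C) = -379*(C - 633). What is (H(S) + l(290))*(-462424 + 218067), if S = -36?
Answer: -31748083225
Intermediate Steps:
l(C) = 239907 - 379*C (l(C) = -379*(-633 + C) = 239907 - 379*C)
H(v) = 2*v
(H(S) + l(290))*(-462424 + 218067) = (2*(-36) + (239907 - 379*290))*(-462424 + 218067) = (-72 + (239907 - 109910))*(-244357) = (-72 + 129997)*(-244357) = 129925*(-244357) = -31748083225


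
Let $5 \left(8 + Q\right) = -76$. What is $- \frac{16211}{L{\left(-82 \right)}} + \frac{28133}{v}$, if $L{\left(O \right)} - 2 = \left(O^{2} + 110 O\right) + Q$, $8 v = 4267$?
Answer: $\frac{2953453189}{49437462} \approx 59.741$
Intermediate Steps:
$v = \frac{4267}{8}$ ($v = \frac{1}{8} \cdot 4267 = \frac{4267}{8} \approx 533.38$)
$Q = - \frac{116}{5}$ ($Q = -8 + \frac{1}{5} \left(-76\right) = -8 - \frac{76}{5} = - \frac{116}{5} \approx -23.2$)
$L{\left(O \right)} = - \frac{106}{5} + O^{2} + 110 O$ ($L{\left(O \right)} = 2 - \left(\frac{116}{5} - O^{2} - 110 O\right) = 2 + \left(- \frac{116}{5} + O^{2} + 110 O\right) = - \frac{106}{5} + O^{2} + 110 O$)
$- \frac{16211}{L{\left(-82 \right)}} + \frac{28133}{v} = - \frac{16211}{- \frac{106}{5} + \left(-82\right)^{2} + 110 \left(-82\right)} + \frac{28133}{\frac{4267}{8}} = - \frac{16211}{- \frac{106}{5} + 6724 - 9020} + 28133 \cdot \frac{8}{4267} = - \frac{16211}{- \frac{11586}{5}} + \frac{225064}{4267} = \left(-16211\right) \left(- \frac{5}{11586}\right) + \frac{225064}{4267} = \frac{81055}{11586} + \frac{225064}{4267} = \frac{2953453189}{49437462}$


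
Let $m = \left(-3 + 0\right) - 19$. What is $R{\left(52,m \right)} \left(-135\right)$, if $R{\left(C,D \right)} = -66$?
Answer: $8910$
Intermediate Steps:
$m = -22$ ($m = -3 - 19 = -22$)
$R{\left(52,m \right)} \left(-135\right) = \left(-66\right) \left(-135\right) = 8910$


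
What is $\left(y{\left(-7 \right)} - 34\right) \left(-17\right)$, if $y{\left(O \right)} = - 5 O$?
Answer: $-17$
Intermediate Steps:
$\left(y{\left(-7 \right)} - 34\right) \left(-17\right) = \left(\left(-5\right) \left(-7\right) - 34\right) \left(-17\right) = \left(35 - 34\right) \left(-17\right) = 1 \left(-17\right) = -17$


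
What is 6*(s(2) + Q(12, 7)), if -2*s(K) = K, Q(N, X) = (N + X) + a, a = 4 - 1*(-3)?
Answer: 150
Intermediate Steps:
a = 7 (a = 4 + 3 = 7)
Q(N, X) = 7 + N + X (Q(N, X) = (N + X) + 7 = 7 + N + X)
s(K) = -K/2
6*(s(2) + Q(12, 7)) = 6*(-½*2 + (7 + 12 + 7)) = 6*(-1 + 26) = 6*25 = 150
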